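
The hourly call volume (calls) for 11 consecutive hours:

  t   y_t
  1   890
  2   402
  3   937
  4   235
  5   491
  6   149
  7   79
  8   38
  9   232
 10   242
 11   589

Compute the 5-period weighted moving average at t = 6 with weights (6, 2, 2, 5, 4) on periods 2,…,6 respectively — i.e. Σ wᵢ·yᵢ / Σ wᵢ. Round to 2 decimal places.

410.89

Weighted sum: 6·402 + 2·937 + 2·235 + 5·491 + 4·149 = 2412 + 1874 + 470 + 2455 + 596 = 7807
Weight total: 6 + 2 + 2 + 5 + 4 = 19
WMA = 7807 / 19 = 410.89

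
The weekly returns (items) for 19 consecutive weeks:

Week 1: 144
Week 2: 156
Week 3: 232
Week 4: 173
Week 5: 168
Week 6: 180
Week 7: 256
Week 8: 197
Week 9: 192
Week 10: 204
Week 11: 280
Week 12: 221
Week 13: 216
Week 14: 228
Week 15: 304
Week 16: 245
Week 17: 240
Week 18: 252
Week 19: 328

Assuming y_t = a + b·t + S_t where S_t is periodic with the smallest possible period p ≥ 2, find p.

First differences y_{t+1} − y_t: 12, 76, -59, -5, 12, 76, -59, -5, 12, 76, …
The difference pattern repeats every 4 terms and not for any smaller step, so p = 4.

4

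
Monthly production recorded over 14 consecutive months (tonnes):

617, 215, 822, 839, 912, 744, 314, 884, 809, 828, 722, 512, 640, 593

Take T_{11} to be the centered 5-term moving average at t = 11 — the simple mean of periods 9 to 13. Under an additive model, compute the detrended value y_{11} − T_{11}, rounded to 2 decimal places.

Trend T_11 = (809 + 828 + 722 + 512 + 640) / 5 = 3511/5 = 702.2000
Detrended value: 722 − 702.2000 = 19.80

19.80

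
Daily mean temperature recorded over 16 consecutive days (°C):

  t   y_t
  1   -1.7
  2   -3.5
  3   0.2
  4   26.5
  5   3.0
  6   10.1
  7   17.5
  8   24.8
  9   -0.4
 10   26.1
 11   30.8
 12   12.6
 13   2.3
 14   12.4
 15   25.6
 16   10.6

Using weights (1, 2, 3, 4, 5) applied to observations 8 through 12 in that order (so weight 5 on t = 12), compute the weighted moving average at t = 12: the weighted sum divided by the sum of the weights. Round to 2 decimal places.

19.23

Weighted sum: 1·24.8 + 2·-0.4 + 3·26.1 + 4·30.8 + 5·12.6 = 24.8 + -0.8 + 78.3 + 123.2 + 63.0 = 288.5
Weight total: 1 + 2 + 3 + 4 + 5 = 15
WMA = 288.5 / 15 = 19.23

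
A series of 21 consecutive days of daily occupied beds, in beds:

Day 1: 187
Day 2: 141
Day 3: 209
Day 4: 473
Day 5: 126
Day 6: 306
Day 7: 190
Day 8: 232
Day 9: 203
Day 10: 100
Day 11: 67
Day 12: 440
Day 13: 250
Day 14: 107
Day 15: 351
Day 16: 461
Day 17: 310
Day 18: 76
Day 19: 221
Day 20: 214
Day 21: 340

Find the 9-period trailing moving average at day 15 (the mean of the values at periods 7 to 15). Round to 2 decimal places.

Sum of periods 7–15: 190 + 232 + 203 + 100 + 67 + 440 + 250 + 107 + 351 = 1940
Divide by 9: 1940 / 9 = 215.56

215.56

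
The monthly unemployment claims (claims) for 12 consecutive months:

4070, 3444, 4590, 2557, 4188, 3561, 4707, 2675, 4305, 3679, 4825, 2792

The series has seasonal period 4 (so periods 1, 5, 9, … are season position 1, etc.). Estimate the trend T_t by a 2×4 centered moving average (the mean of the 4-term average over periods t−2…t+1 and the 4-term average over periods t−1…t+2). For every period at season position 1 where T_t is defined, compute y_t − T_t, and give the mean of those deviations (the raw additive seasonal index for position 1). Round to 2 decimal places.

449.06

Season position 1 occurs at t = 5, 9 (where T_t is defined).
t=5: T_5 = 3738.6250; y_5 − T_5 = 4188 − 3738.6250 = 449.3750
t=9: T_9 = 3856.2500; y_9 − T_9 = 4305 − 3856.2500 = 448.7500
Mean deviation: (449.3750 + 448.7500) / 2 = 449.06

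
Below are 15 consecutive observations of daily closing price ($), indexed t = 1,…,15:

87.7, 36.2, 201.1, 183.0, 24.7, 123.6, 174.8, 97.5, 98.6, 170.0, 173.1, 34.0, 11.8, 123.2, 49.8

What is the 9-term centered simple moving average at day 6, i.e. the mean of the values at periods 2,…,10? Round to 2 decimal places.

123.28

Sum of periods 2–10: 36.2 + 201.1 + 183.0 + 24.7 + 123.6 + 174.8 + 97.5 + 98.6 + 170.0 = 1109.5
Divide by 9: 1109.5 / 9 = 123.28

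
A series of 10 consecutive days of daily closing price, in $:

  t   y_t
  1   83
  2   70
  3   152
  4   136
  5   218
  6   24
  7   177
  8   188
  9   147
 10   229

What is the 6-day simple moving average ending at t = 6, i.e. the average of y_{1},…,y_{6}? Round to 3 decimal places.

113.833

Sum of periods 1–6: 83 + 70 + 152 + 136 + 218 + 24 = 683
Divide by 6: 683 / 6 = 113.833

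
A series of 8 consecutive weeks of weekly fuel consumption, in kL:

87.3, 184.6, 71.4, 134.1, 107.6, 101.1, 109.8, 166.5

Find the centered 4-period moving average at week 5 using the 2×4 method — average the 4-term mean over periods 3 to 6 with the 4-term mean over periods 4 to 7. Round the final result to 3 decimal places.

108.350

Sum over 3–6: 71.4 + 134.1 + 107.6 + 101.1 = 414.2
Sum over 4–7: 134.1 + 107.6 + 101.1 + 109.8 = 452.6
CMA at t=5 = (414.2 + 452.6) / (2·4) = 866.8 / 8 = 108.350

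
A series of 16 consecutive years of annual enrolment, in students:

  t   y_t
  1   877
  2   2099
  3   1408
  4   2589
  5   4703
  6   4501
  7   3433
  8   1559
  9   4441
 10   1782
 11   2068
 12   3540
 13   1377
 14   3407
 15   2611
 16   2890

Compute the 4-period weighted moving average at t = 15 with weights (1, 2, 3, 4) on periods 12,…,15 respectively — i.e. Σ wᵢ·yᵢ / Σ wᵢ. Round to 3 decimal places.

2695.900

Weighted sum: 1·3540 + 2·1377 + 3·3407 + 4·2611 = 3540 + 2754 + 10221 + 10444 = 26959
Weight total: 1 + 2 + 3 + 4 = 10
WMA = 26959 / 10 = 2695.900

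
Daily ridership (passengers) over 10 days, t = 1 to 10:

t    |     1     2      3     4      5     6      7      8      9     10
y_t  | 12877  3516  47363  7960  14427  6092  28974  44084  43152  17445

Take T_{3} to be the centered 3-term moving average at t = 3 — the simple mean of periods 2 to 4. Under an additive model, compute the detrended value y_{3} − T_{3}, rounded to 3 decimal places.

27750.000

Trend T_3 = (3516 + 47363 + 7960) / 3 = 58839/3 = 19613.00000
Detrended value: 47363 − 19613.00000 = 27750.000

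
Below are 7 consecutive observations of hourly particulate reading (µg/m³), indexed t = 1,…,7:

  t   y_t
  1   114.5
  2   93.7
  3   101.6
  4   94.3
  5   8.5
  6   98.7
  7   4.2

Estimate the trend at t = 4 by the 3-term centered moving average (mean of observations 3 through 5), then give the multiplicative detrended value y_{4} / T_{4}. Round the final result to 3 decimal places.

Trend T_4 = (101.6 + 94.3 + 8.5) / 3 = 204.4/3 = 68.13333
Ratio to trend: 94.3 / 68.13333 = 1.384

1.384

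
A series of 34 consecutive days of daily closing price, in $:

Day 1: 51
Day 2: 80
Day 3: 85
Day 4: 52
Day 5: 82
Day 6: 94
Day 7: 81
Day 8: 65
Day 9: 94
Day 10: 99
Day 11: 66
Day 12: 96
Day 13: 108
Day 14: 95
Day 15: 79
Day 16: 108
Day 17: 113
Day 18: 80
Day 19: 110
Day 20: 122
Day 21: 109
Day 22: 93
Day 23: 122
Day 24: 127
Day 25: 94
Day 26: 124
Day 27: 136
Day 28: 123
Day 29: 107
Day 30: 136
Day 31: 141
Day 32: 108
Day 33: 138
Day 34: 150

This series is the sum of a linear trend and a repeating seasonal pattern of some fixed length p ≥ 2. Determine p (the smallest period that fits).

First differences y_{t+1} − y_t: 29, 5, -33, 30, 12, -13, -16, 29, 5, -33, 30, 12, -13, -16, 29, 5, …
The difference pattern repeats every 7 terms and not for any smaller step, so p = 7.

7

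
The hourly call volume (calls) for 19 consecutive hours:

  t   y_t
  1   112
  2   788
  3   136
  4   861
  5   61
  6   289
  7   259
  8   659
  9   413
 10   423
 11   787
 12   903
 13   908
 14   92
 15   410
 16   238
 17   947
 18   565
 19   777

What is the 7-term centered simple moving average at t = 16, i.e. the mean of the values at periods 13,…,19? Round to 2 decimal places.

Sum of periods 13–19: 908 + 92 + 410 + 238 + 947 + 565 + 777 = 3937
Divide by 7: 3937 / 7 = 562.43

562.43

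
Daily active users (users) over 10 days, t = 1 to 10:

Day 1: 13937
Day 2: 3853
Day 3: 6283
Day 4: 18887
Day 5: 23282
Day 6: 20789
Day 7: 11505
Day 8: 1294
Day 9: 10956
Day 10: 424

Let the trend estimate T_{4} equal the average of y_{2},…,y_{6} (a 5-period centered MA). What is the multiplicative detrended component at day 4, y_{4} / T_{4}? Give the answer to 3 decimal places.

Trend T_4 = (3853 + 6283 + 18887 + 23282 + 20789) / 5 = 73094/5 = 14618.80000
Ratio to trend: 18887 / 14618.80000 = 1.292

1.292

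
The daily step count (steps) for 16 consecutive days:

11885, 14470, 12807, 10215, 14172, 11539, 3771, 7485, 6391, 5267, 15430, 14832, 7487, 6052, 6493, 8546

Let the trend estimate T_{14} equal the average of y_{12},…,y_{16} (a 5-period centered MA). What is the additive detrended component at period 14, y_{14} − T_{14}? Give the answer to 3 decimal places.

Trend T_14 = (14832 + 7487 + 6052 + 6493 + 8546) / 5 = 43410/5 = 8682.00000
Detrended value: 6052 − 8682.00000 = -2630.000

-2630.000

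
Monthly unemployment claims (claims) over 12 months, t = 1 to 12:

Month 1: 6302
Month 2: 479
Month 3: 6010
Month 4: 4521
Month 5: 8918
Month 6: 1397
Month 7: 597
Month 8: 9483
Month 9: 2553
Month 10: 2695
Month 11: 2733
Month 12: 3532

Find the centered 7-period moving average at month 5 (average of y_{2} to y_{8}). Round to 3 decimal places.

Sum of periods 2–8: 479 + 6010 + 4521 + 8918 + 1397 + 597 + 9483 = 31405
Divide by 7: 31405 / 7 = 4486.429

4486.429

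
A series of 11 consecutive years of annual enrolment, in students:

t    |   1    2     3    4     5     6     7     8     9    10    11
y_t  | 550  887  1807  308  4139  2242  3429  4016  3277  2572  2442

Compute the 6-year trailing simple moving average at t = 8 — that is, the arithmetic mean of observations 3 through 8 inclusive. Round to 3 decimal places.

2656.833

Sum of periods 3–8: 1807 + 308 + 4139 + 2242 + 3429 + 4016 = 15941
Divide by 6: 15941 / 6 = 2656.833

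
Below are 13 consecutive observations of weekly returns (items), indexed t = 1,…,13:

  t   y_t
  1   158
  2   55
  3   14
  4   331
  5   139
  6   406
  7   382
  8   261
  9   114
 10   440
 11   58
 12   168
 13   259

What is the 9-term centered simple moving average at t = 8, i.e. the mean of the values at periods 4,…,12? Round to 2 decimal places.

255.44

Sum of periods 4–12: 331 + 139 + 406 + 382 + 261 + 114 + 440 + 58 + 168 = 2299
Divide by 9: 2299 / 9 = 255.44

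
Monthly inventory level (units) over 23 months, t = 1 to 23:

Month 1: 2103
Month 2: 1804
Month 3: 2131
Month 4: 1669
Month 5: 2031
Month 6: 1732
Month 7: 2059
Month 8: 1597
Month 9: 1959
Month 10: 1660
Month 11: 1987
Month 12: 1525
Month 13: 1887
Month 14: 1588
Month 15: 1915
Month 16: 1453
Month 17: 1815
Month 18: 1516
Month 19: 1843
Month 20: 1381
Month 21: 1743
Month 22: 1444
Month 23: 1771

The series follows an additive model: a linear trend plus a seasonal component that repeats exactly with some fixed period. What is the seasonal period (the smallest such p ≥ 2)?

4

First differences y_{t+1} − y_t: -299, 327, -462, 362, -299, 327, -462, 362, -299, 327, …
The difference pattern repeats every 4 terms and not for any smaller step, so p = 4.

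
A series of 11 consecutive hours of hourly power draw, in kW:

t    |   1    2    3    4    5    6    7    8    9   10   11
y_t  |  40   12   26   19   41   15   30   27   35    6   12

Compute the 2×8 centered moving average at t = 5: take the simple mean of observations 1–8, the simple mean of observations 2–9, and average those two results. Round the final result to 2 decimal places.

25.94

Sum over 1–8: 40 + 12 + 26 + 19 + 41 + 15 + 30 + 27 = 210
Sum over 2–9: 12 + 26 + 19 + 41 + 15 + 30 + 27 + 35 = 205
CMA at t=5 = (210 + 205) / (2·8) = 415 / 16 = 25.94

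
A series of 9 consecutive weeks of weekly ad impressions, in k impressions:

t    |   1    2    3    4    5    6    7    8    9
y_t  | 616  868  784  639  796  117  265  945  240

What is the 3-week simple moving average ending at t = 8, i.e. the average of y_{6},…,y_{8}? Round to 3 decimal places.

Sum of periods 6–8: 117 + 265 + 945 = 1327
Divide by 3: 1327 / 3 = 442.333

442.333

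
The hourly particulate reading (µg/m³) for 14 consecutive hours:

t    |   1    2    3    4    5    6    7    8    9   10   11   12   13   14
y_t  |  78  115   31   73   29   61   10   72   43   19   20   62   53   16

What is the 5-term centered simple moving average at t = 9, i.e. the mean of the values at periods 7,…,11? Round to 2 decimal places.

Sum of periods 7–11: 10 + 72 + 43 + 19 + 20 = 164
Divide by 5: 164 / 5 = 32.80

32.80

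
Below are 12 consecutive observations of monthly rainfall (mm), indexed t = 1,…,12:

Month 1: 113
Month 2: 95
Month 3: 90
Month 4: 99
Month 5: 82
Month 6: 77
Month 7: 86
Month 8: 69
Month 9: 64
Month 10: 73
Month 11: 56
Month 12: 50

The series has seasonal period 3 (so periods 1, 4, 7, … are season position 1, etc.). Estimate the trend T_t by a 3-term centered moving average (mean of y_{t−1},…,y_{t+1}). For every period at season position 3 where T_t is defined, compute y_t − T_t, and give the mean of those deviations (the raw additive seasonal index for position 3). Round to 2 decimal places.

Season position 3 occurs at t = 3, 6, 9 (where T_t is defined).
t=3: T_3 = 94.6667; y_3 − T_3 = 90 − 94.6667 = -4.6667
t=6: T_6 = 81.6667; y_6 − T_6 = 77 − 81.6667 = -4.6667
t=9: T_9 = 68.6667; y_9 − T_9 = 64 − 68.6667 = -4.6667
Mean deviation: (-4.6667 + -4.6667 + -4.6667) / 3 = -4.67

-4.67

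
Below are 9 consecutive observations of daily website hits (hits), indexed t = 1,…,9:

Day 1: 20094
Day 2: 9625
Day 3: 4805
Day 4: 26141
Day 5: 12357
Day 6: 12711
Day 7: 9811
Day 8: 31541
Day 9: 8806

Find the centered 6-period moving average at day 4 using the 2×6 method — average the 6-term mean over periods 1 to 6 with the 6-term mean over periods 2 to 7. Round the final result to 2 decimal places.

Sum over 1–6: 20094 + 9625 + 4805 + 26141 + 12357 + 12711 = 85733
Sum over 2–7: 9625 + 4805 + 26141 + 12357 + 12711 + 9811 = 75450
CMA at t=4 = (85733 + 75450) / (2·6) = 161183 / 12 = 13431.92

13431.92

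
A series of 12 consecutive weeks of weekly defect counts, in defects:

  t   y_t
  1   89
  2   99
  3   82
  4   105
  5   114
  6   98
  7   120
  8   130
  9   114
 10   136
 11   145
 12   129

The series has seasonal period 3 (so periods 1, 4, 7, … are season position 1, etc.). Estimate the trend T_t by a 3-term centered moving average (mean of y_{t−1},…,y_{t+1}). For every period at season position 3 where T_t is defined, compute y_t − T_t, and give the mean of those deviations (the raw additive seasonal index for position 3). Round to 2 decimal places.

-12.89

Season position 3 occurs at t = 3, 6, 9 (where T_t is defined).
t=3: T_3 = 95.3333; y_3 − T_3 = 82 − 95.3333 = -13.3333
t=6: T_6 = 110.6667; y_6 − T_6 = 98 − 110.6667 = -12.6667
t=9: T_9 = 126.6667; y_9 − T_9 = 114 − 126.6667 = -12.6667
Mean deviation: (-13.3333 + -12.6667 + -12.6667) / 3 = -12.89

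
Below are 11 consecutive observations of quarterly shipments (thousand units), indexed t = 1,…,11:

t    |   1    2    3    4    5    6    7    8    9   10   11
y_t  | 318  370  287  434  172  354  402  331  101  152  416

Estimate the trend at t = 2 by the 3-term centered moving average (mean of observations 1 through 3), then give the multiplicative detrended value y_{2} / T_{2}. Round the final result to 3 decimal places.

Trend T_2 = (318 + 370 + 287) / 3 = 975/3 = 325.00000
Ratio to trend: 370 / 325.00000 = 1.138

1.138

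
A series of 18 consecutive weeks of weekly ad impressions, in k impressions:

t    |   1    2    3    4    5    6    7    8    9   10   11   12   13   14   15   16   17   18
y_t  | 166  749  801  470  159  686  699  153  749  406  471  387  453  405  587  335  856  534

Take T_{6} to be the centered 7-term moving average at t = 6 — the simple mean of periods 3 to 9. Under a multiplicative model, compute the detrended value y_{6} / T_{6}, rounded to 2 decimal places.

Trend T_6 = (801 + 470 + 159 + 686 + 699 + 153 + 749) / 7 = 3717/7 = 531.0000
Ratio to trend: 686 / 531.0000 = 1.29

1.29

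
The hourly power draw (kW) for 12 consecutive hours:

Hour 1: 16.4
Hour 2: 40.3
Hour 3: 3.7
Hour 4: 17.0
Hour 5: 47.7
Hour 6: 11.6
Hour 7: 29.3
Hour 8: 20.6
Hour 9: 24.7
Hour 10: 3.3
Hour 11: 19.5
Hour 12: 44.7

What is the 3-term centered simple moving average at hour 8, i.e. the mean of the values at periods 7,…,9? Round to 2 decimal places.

24.87

Sum of periods 7–9: 29.3 + 20.6 + 24.7 = 74.6
Divide by 3: 74.6 / 3 = 24.87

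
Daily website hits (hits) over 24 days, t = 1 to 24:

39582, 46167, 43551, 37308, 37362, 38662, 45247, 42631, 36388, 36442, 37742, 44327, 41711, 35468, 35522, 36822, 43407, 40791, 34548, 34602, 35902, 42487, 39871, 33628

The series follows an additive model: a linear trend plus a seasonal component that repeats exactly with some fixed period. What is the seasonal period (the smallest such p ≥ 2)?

First differences y_{t+1} − y_t: 6585, -2616, -6243, 54, 1300, 6585, -2616, -6243, 54, 1300, 6585, -2616, …
The difference pattern repeats every 5 terms and not for any smaller step, so p = 5.

5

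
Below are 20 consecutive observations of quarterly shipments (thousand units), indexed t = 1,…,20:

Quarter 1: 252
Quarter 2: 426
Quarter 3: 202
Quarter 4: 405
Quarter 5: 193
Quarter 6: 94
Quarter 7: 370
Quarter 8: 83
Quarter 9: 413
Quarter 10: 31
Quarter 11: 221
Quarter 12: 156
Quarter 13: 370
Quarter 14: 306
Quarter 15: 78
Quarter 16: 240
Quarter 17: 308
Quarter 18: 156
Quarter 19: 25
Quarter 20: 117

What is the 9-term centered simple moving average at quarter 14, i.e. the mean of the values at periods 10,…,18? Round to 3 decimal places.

207.333

Sum of periods 10–18: 31 + 221 + 156 + 370 + 306 + 78 + 240 + 308 + 156 = 1866
Divide by 9: 1866 / 9 = 207.333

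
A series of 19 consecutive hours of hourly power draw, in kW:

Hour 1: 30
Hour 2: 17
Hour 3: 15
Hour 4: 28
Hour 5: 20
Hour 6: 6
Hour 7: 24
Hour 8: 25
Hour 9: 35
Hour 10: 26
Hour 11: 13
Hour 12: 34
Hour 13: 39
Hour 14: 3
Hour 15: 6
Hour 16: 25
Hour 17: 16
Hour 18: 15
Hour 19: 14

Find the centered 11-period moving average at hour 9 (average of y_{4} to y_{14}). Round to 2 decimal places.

Sum of periods 4–14: 28 + 20 + 6 + 24 + 25 + 35 + 26 + 13 + 34 + 39 + 3 = 253
Divide by 11: 253 / 11 = 23.00

23.00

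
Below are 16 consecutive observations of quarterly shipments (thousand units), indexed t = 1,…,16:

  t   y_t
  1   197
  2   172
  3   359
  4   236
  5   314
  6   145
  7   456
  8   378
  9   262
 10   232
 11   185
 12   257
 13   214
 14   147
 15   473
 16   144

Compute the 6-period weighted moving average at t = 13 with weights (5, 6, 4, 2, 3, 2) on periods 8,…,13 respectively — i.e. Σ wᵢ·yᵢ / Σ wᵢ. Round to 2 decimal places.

Weighted sum: 5·378 + 6·262 + 4·232 + 2·185 + 3·257 + 2·214 = 1890 + 1572 + 928 + 370 + 771 + 428 = 5959
Weight total: 5 + 6 + 4 + 2 + 3 + 2 = 22
WMA = 5959 / 22 = 270.86

270.86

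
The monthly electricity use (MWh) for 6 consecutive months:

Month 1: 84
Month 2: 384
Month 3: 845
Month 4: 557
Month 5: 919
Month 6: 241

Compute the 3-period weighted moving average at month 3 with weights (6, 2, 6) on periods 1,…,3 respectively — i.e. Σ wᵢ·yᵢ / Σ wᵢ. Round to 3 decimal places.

453.000

Weighted sum: 6·84 + 2·384 + 6·845 = 504 + 768 + 5070 = 6342
Weight total: 6 + 2 + 6 = 14
WMA = 6342 / 14 = 453.000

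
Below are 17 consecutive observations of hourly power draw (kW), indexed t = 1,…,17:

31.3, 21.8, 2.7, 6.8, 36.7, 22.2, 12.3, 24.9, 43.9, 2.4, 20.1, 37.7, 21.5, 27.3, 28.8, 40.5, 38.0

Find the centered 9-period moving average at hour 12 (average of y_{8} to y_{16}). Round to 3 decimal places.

27.456

Sum of periods 8–16: 24.9 + 43.9 + 2.4 + 20.1 + 37.7 + 21.5 + 27.3 + 28.8 + 40.5 = 247.1
Divide by 9: 247.1 / 9 = 27.456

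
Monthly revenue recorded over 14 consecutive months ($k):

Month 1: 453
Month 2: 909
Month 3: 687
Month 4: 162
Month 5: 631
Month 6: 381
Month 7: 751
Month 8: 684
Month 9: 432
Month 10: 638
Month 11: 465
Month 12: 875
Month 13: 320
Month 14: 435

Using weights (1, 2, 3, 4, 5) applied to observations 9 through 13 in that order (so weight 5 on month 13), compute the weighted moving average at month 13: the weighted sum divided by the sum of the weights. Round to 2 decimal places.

546.87

Weighted sum: 1·432 + 2·638 + 3·465 + 4·875 + 5·320 = 432 + 1276 + 1395 + 3500 + 1600 = 8203
Weight total: 1 + 2 + 3 + 4 + 5 = 15
WMA = 8203 / 15 = 546.87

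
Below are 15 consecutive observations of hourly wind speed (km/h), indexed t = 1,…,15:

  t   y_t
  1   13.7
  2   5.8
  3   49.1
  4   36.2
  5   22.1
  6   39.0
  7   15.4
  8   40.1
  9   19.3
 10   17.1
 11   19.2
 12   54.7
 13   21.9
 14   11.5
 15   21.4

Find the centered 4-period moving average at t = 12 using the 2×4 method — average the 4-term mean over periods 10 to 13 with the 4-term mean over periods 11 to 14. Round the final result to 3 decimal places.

Sum over 10–13: 17.1 + 19.2 + 54.7 + 21.9 = 112.9
Sum over 11–14: 19.2 + 54.7 + 21.9 + 11.5 = 107.3
CMA at t=12 = (112.9 + 107.3) / (2·4) = 220.2 / 8 = 27.525

27.525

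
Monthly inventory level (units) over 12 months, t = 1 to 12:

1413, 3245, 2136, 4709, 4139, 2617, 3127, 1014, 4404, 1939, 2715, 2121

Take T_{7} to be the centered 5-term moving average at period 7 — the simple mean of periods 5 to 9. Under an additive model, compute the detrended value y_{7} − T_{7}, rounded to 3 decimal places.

Trend T_7 = (4139 + 2617 + 3127 + 1014 + 4404) / 5 = 15301/5 = 3060.20000
Detrended value: 3127 − 3060.20000 = 66.800

66.800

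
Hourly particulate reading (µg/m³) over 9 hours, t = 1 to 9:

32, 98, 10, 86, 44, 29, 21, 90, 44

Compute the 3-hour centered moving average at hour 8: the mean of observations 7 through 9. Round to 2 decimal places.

Sum of periods 7–9: 21 + 90 + 44 = 155
Divide by 3: 155 / 3 = 51.67

51.67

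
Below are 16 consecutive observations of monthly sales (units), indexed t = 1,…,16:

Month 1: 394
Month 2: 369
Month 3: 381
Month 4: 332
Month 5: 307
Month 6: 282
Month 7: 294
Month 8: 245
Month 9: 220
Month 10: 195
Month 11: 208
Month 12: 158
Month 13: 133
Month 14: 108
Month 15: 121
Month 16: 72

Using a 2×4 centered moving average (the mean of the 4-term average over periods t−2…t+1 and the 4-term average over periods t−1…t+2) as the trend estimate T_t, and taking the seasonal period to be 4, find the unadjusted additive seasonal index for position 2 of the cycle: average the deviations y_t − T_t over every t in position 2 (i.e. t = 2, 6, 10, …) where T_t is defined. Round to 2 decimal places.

-11.08

Season position 2 occurs at t = 6, 10, 14 (where T_t is defined).
t=6: T_6 = 292.8750; y_6 − T_6 = 282 − 292.8750 = -10.8750
t=10: T_10 = 206.1250; y_10 − T_10 = 195 − 206.1250 = -11.1250
t=14: T_14 = 119.2500; y_14 − T_14 = 108 − 119.2500 = -11.2500
Mean deviation: (-10.8750 + -11.1250 + -11.2500) / 3 = -11.08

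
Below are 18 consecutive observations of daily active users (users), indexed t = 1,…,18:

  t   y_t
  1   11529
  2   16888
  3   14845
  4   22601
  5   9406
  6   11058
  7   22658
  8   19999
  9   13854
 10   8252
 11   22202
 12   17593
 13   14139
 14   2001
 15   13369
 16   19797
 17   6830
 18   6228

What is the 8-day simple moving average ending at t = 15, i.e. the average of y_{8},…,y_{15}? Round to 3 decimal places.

13926.125

Sum of periods 8–15: 19999 + 13854 + 8252 + 22202 + 17593 + 14139 + 2001 + 13369 = 111409
Divide by 8: 111409 / 8 = 13926.125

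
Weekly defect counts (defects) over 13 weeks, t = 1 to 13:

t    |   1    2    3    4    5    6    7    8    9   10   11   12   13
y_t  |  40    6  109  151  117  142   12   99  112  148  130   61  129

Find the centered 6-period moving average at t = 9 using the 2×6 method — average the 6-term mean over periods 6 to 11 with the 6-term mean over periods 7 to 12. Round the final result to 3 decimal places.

Sum over 6–11: 142 + 12 + 99 + 112 + 148 + 130 = 643
Sum over 7–12: 12 + 99 + 112 + 148 + 130 + 61 = 562
CMA at t=9 = (643 + 562) / (2·6) = 1205 / 12 = 100.417

100.417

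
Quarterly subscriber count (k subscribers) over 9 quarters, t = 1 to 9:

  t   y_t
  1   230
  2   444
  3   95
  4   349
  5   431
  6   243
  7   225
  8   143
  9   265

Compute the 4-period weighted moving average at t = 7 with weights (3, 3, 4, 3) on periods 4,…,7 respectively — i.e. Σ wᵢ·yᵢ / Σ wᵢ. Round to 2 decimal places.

Weighted sum: 3·349 + 3·431 + 4·243 + 3·225 = 1047 + 1293 + 972 + 675 = 3987
Weight total: 3 + 3 + 4 + 3 = 13
WMA = 3987 / 13 = 306.69

306.69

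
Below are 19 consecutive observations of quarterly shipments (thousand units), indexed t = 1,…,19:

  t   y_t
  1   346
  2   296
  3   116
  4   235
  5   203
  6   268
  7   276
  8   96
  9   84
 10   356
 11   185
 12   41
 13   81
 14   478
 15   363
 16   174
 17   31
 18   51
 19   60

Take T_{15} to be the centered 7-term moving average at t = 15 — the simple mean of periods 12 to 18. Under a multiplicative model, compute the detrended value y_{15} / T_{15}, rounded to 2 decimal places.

2.08

Trend T_15 = (41 + 81 + 478 + 363 + 174 + 31 + 51) / 7 = 1219/7 = 174.1429
Ratio to trend: 363 / 174.1429 = 2.08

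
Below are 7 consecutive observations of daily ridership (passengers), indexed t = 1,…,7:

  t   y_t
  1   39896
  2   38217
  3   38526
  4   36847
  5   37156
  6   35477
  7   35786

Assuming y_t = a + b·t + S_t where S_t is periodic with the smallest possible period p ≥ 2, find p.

First differences y_{t+1} − y_t: -1679, 309, -1679, 309, -1679, 309, …
The difference pattern repeats every 2 terms and not for any smaller step, so p = 2.

2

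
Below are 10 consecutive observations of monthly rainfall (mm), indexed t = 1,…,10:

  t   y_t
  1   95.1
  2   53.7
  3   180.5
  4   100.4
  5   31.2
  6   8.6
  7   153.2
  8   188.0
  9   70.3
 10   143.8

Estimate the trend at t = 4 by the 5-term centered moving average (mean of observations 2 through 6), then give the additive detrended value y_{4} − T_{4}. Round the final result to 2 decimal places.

25.52

Trend T_4 = (53.7 + 180.5 + 100.4 + 31.2 + 8.6) / 5 = 374.4/5 = 74.8800
Detrended value: 100.4 − 74.8800 = 25.52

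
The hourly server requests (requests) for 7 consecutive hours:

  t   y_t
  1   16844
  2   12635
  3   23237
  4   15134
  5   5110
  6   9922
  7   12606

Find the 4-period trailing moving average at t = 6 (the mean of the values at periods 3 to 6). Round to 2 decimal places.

13350.75

Sum of periods 3–6: 23237 + 15134 + 5110 + 9922 = 53403
Divide by 4: 53403 / 4 = 13350.75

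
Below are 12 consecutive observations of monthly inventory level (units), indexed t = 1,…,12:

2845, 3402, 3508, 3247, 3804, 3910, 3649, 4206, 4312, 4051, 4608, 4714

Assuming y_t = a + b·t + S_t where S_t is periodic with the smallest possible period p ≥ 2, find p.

3

First differences y_{t+1} − y_t: 557, 106, -261, 557, 106, -261, 557, 106, …
The difference pattern repeats every 3 terms and not for any smaller step, so p = 3.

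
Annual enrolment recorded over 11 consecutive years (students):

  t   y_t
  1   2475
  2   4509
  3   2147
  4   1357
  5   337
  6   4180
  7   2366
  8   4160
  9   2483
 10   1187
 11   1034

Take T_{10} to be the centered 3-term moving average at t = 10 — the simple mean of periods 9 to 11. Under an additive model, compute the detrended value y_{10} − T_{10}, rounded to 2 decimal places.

-381.00

Trend T_10 = (2483 + 1187 + 1034) / 3 = 4704/3 = 1568.0000
Detrended value: 1187 − 1568.0000 = -381.00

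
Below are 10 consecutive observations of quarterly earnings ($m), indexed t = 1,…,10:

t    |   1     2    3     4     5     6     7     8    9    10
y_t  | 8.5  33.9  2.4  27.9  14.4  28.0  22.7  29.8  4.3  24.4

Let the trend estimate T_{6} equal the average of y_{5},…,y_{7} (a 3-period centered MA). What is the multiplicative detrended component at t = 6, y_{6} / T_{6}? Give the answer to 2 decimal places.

Trend T_6 = (14.4 + 28.0 + 22.7) / 3 = 65.1/3 = 21.7000
Ratio to trend: 28.0 / 21.7000 = 1.29

1.29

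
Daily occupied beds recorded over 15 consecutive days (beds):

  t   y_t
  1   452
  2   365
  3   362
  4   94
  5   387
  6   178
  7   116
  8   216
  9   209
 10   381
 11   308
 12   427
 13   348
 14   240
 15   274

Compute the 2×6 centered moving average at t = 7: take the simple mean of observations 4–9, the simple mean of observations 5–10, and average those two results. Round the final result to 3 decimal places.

Sum over 4–9: 94 + 387 + 178 + 116 + 216 + 209 = 1200
Sum over 5–10: 387 + 178 + 116 + 216 + 209 + 381 = 1487
CMA at t=7 = (1200 + 1487) / (2·6) = 2687 / 12 = 223.917

223.917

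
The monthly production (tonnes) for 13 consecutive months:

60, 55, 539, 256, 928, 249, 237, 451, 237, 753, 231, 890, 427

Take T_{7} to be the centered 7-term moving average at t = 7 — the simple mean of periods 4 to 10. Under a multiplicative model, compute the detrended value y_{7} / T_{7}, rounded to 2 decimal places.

0.53

Trend T_7 = (256 + 928 + 249 + 237 + 451 + 237 + 753) / 7 = 3111/7 = 444.4286
Ratio to trend: 237 / 444.4286 = 0.53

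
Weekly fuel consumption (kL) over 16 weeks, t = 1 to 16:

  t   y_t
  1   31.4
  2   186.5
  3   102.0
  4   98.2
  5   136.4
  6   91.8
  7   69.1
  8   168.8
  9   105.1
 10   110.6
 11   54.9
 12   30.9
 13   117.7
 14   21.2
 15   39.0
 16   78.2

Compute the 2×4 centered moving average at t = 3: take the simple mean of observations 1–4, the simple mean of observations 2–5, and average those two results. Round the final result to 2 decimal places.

117.65

Sum over 1–4: 31.4 + 186.5 + 102.0 + 98.2 = 418.1
Sum over 2–5: 186.5 + 102.0 + 98.2 + 136.4 = 523.1
CMA at t=3 = (418.1 + 523.1) / (2·4) = 941.2 / 8 = 117.65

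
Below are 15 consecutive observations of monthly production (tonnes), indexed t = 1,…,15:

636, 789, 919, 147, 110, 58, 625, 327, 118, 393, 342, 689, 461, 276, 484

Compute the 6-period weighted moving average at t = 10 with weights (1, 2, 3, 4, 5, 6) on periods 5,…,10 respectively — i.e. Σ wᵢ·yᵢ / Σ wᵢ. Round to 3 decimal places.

Weighted sum: 1·110 + 2·58 + 3·625 + 4·327 + 5·118 + 6·393 = 110 + 116 + 1875 + 1308 + 590 + 2358 = 6357
Weight total: 1 + 2 + 3 + 4 + 5 + 6 = 21
WMA = 6357 / 21 = 302.714

302.714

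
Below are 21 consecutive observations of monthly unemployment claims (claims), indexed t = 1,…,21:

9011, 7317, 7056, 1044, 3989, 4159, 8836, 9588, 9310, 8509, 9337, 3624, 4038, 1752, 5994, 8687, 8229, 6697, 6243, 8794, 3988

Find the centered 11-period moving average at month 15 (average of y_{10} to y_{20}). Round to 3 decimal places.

Sum of periods 10–20: 8509 + 9337 + 3624 + 4038 + 1752 + 5994 + 8687 + 8229 + 6697 + 6243 + 8794 = 71904
Divide by 11: 71904 / 11 = 6536.727

6536.727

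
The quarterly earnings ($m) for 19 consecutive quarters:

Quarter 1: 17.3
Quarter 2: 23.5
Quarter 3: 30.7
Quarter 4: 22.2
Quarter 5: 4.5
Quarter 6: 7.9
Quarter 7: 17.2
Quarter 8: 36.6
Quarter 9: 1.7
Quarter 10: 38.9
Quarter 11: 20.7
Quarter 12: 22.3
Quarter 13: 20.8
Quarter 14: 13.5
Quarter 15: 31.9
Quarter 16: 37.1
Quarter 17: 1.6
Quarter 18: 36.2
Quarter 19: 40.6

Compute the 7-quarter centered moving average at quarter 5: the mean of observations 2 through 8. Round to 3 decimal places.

Sum of periods 2–8: 23.5 + 30.7 + 22.2 + 4.5 + 7.9 + 17.2 + 36.6 = 142.6
Divide by 7: 142.6 / 7 = 20.371

20.371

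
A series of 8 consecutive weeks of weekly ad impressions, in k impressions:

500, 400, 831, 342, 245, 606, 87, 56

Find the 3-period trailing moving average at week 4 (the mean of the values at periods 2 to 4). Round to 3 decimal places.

Sum of periods 2–4: 400 + 831 + 342 = 1573
Divide by 3: 1573 / 3 = 524.333

524.333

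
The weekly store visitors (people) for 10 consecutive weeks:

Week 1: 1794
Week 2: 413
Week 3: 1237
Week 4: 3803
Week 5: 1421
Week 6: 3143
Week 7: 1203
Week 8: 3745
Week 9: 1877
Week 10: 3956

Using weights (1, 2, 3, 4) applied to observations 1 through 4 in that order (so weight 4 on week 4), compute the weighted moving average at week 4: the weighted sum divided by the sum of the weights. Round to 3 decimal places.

Weighted sum: 1·1794 + 2·413 + 3·1237 + 4·3803 = 1794 + 826 + 3711 + 15212 = 21543
Weight total: 1 + 2 + 3 + 4 = 10
WMA = 21543 / 10 = 2154.300

2154.300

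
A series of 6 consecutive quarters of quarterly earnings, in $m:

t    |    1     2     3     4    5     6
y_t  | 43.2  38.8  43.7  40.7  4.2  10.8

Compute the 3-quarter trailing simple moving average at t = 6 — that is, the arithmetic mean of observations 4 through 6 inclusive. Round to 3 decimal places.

Sum of periods 4–6: 40.7 + 4.2 + 10.8 = 55.7
Divide by 3: 55.7 / 3 = 18.567

18.567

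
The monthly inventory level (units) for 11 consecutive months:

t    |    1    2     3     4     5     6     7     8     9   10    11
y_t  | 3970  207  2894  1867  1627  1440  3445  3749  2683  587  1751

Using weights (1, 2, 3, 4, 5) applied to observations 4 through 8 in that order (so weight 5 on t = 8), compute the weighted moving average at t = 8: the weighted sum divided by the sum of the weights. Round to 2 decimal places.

2797.73

Weighted sum: 1·1867 + 2·1627 + 3·1440 + 4·3445 + 5·3749 = 1867 + 3254 + 4320 + 13780 + 18745 = 41966
Weight total: 1 + 2 + 3 + 4 + 5 = 15
WMA = 41966 / 15 = 2797.73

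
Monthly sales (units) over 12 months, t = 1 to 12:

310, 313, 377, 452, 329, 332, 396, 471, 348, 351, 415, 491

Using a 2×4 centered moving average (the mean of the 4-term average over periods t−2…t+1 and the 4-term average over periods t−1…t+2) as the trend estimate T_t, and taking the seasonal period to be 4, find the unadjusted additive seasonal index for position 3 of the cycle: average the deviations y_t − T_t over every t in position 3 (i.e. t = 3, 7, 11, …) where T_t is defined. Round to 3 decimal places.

11.625

Season position 3 occurs at t = 3, 7 (where T_t is defined).
t=3: T_3 = 365.37500; y_3 − T_3 = 377 − 365.37500 = 11.62500
t=7: T_7 = 384.37500; y_7 − T_7 = 396 − 384.37500 = 11.62500
Mean deviation: (11.62500 + 11.62500) / 2 = 11.625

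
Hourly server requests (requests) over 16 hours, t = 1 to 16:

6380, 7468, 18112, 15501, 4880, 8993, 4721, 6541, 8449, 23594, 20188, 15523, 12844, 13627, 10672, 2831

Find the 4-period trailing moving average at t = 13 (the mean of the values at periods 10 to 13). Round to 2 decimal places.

18037.25

Sum of periods 10–13: 23594 + 20188 + 15523 + 12844 = 72149
Divide by 4: 72149 / 4 = 18037.25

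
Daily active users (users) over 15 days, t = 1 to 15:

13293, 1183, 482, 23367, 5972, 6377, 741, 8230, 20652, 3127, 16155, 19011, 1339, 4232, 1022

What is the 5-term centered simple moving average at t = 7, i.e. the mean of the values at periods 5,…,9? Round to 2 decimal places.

8394.40

Sum of periods 5–9: 5972 + 6377 + 741 + 8230 + 20652 = 41972
Divide by 5: 41972 / 5 = 8394.40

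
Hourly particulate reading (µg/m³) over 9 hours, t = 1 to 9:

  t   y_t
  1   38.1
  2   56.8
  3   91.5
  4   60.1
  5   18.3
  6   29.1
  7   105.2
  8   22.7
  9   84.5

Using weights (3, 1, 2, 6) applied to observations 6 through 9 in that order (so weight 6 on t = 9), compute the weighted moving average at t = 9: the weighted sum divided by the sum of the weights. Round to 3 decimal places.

Weighted sum: 3·29.1 + 1·105.2 + 2·22.7 + 6·84.5 = 87.3 + 105.2 + 45.4 + 507.0 = 744.9
Weight total: 3 + 1 + 2 + 6 = 12
WMA = 744.9 / 12 = 62.075

62.075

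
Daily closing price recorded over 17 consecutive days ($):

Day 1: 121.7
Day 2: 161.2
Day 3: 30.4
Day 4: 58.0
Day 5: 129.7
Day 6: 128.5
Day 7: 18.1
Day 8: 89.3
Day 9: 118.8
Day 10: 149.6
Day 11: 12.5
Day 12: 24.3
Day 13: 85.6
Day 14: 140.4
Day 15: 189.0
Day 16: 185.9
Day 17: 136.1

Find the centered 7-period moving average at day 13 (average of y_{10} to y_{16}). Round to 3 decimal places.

112.471

Sum of periods 10–16: 149.6 + 12.5 + 24.3 + 85.6 + 140.4 + 189.0 + 185.9 = 787.3
Divide by 7: 787.3 / 7 = 112.471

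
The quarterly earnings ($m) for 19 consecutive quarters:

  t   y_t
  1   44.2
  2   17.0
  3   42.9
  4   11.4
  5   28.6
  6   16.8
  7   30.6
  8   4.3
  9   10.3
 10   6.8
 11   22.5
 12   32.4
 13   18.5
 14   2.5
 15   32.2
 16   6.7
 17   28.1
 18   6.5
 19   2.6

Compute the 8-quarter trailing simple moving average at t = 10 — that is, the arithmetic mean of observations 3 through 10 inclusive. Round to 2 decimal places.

18.96

Sum of periods 3–10: 42.9 + 11.4 + 28.6 + 16.8 + 30.6 + 4.3 + 10.3 + 6.8 = 151.7
Divide by 8: 151.7 / 8 = 18.96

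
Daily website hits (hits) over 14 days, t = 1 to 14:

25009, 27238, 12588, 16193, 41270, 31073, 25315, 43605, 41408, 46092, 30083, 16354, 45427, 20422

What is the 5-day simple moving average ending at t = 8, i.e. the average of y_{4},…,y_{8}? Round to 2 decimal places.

31491.20

Sum of periods 4–8: 16193 + 41270 + 31073 + 25315 + 43605 = 157456
Divide by 5: 157456 / 5 = 31491.20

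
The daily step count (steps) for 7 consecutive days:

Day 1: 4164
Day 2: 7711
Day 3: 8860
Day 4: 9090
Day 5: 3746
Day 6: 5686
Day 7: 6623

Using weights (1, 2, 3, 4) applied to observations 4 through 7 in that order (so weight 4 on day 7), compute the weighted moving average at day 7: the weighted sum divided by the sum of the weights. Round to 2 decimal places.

Weighted sum: 1·9090 + 2·3746 + 3·5686 + 4·6623 = 9090 + 7492 + 17058 + 26492 = 60132
Weight total: 1 + 2 + 3 + 4 = 10
WMA = 60132 / 10 = 6013.20

6013.20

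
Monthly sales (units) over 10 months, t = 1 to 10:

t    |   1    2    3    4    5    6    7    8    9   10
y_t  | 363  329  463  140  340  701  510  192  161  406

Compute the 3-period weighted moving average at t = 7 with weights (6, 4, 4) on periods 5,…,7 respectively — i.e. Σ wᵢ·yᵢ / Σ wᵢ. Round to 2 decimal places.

Weighted sum: 6·340 + 4·701 + 4·510 = 2040 + 2804 + 2040 = 6884
Weight total: 6 + 4 + 4 = 14
WMA = 6884 / 14 = 491.71

491.71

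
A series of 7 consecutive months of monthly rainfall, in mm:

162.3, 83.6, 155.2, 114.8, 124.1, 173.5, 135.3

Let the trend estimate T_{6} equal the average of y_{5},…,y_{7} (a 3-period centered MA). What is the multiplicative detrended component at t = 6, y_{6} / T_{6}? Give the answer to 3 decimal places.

Trend T_6 = (124.1 + 173.5 + 135.3) / 3 = 432.9/3 = 144.30000
Ratio to trend: 173.5 / 144.30000 = 1.202

1.202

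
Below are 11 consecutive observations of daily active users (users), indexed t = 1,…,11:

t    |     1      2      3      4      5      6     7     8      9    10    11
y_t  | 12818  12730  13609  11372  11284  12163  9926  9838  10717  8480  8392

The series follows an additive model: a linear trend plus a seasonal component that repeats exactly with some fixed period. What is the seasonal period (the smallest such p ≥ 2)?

First differences y_{t+1} − y_t: -88, 879, -2237, -88, 879, -2237, -88, 879, …
The difference pattern repeats every 3 terms and not for any smaller step, so p = 3.

3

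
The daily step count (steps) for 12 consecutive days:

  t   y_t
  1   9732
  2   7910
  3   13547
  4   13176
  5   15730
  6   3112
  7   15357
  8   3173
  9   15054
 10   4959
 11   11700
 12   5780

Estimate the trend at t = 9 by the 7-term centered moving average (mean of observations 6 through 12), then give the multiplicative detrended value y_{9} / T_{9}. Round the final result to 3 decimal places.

1.782

Trend T_9 = (3112 + 15357 + 3173 + 15054 + 4959 + 11700 + 5780) / 7 = 59135/7 = 8447.85714
Ratio to trend: 15054 / 8447.85714 = 1.782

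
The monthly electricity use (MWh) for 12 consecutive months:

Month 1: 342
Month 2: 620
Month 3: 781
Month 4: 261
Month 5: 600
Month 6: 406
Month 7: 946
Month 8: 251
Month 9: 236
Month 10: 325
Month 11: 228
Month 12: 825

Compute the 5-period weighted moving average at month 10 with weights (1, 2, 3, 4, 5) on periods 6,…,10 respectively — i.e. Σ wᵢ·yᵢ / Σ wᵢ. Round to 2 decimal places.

Weighted sum: 1·406 + 2·946 + 3·251 + 4·236 + 5·325 = 406 + 1892 + 753 + 944 + 1625 = 5620
Weight total: 1 + 2 + 3 + 4 + 5 = 15
WMA = 5620 / 15 = 374.67

374.67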